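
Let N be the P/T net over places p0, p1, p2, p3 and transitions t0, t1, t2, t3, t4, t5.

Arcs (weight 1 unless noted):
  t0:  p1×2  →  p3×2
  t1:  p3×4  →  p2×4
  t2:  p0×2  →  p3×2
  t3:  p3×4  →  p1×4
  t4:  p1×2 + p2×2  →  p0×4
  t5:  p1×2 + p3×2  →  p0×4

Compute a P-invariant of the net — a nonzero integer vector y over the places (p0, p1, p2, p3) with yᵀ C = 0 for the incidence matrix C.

Incidence matrix C (rows=places, cols=transitions):
       t0   t1   t2   t3   t4   t5
   p0   0    0   -2    0    4    4
   p1  -2    0    0    4   -2   -2
   p2   0    4    0    0   -2    0
   p3   2   -4    2   -4    0   -2

Candidate y = [1, 1, 1, 1]; check y·C column-wise:
  col t0: 1·0 + 1·-2 + 1·0 + 1·2 = 0
  col t1: 1·0 + 1·0 + 1·4 + 1·-4 = 0
  col t2: 1·-2 + 1·0 + 1·0 + 1·2 = 0
  col t3: 1·0 + 1·4 + 1·0 + 1·-4 = 0
  col t4: 1·4 + 1·-2 + 1·-2 + 1·0 = 0
  col t5: 1·4 + 1·-2 + 1·0 + 1·-2 = 0

y = (p0:1, p1:1, p2:1, p3:1)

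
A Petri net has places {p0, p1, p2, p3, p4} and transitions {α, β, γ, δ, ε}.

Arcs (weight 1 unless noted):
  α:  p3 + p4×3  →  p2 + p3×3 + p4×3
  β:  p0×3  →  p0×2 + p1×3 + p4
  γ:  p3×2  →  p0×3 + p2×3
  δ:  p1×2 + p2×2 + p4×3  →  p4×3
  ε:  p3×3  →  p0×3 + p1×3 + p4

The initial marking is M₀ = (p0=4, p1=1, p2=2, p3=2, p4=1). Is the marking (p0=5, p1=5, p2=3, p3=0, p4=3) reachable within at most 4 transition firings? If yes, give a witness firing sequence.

YES — reachable via ⟨β, β, γ, δ⟩ (4 firings)

step 1: fire β:  (p0=4, p1=1, p2=2, p3=2, p4=1) → (p0=3, p1=4, p2=2, p3=2, p4=2)
step 2: fire β:  (p0=3, p1=4, p2=2, p3=2, p4=2) → (p0=2, p1=7, p2=2, p3=2, p4=3)
step 3: fire γ:  (p0=2, p1=7, p2=2, p3=2, p4=3) → (p0=5, p1=7, p2=5, p3=0, p4=3)
step 4: fire δ:  (p0=5, p1=7, p2=5, p3=0, p4=3) → (p0=5, p1=5, p2=3, p3=0, p4=3)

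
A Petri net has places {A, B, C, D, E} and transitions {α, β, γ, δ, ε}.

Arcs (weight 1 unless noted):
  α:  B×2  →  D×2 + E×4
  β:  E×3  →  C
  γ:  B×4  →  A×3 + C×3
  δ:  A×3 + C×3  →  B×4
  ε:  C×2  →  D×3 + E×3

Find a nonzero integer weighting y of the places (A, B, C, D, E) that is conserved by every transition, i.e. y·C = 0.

y = (A:1, B:3, C:3, D:1, E:1)

Incidence matrix C (rows=places, cols=transitions):
        α    β    γ    δ    ε
    A   0    0    3   -3    0
    B  -2    0   -4    4    0
    C   0    1    3   -3   -2
    D   2    0    0    0    3
    E   4   -3    0    0    3

Candidate y = [1, 3, 3, 1, 1]; check y·C column-wise:
  col α: 1·0 + 3·-2 + 3·0 + 1·2 + 1·4 = 0
  col β: 1·0 + 3·0 + 3·1 + 1·0 + 1·-3 = 0
  col γ: 1·3 + 3·-4 + 3·3 + 1·0 + 1·0 = 0
  col δ: 1·-3 + 3·4 + 3·-3 + 1·0 + 1·0 = 0
  col ε: 1·0 + 3·0 + 3·-2 + 1·3 + 1·3 = 0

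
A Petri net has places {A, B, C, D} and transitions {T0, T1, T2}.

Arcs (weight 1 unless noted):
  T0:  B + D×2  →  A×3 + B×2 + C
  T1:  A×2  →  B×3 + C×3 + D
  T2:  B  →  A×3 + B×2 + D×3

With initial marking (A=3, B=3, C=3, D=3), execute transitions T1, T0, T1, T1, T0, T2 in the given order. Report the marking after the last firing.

(A=6, B=15, C=14, D=5)

step 1: fire T1:  (A=3, B=3, C=3, D=3) → (A=1, B=6, C=6, D=4)
step 2: fire T0:  (A=1, B=6, C=6, D=4) → (A=4, B=7, C=7, D=2)
step 3: fire T1:  (A=4, B=7, C=7, D=2) → (A=2, B=10, C=10, D=3)
step 4: fire T1:  (A=2, B=10, C=10, D=3) → (A=0, B=13, C=13, D=4)
step 5: fire T0:  (A=0, B=13, C=13, D=4) → (A=3, B=14, C=14, D=2)
step 6: fire T2:  (A=3, B=14, C=14, D=2) → (A=6, B=15, C=14, D=5)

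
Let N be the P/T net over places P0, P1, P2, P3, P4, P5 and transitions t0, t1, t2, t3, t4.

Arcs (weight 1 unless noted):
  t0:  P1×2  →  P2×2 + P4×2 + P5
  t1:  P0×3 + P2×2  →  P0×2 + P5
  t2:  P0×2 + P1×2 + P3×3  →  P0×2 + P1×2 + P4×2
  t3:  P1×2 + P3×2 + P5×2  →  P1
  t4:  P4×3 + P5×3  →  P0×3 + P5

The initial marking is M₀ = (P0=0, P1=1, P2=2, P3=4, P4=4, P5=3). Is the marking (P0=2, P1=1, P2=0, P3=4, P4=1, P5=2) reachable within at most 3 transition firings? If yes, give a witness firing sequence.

step 1: fire t4:  (P0=0, P1=1, P2=2, P3=4, P4=4, P5=3) → (P0=3, P1=1, P2=2, P3=4, P4=1, P5=1)
step 2: fire t1:  (P0=3, P1=1, P2=2, P3=4, P4=1, P5=1) → (P0=2, P1=1, P2=0, P3=4, P4=1, P5=2)

YES — reachable via ⟨t4, t1⟩ (2 firings)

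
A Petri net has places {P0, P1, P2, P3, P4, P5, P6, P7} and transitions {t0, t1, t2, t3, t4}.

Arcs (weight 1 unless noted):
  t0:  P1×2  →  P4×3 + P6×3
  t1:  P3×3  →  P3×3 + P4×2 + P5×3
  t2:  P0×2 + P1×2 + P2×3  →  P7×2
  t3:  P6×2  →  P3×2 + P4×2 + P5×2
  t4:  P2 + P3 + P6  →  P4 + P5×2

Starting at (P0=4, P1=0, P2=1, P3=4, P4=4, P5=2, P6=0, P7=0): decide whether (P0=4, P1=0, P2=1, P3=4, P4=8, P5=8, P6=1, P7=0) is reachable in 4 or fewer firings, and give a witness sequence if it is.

depth 0: 1 marking
depth 1: 2 markings reached so far
depth 2: 3 markings reached so far
depth 3: 4 markings reached so far
depth 4: 5 markings reached so far
target is not among the 5 markings reachable within 4 steps

NO — not reachable within 4 firings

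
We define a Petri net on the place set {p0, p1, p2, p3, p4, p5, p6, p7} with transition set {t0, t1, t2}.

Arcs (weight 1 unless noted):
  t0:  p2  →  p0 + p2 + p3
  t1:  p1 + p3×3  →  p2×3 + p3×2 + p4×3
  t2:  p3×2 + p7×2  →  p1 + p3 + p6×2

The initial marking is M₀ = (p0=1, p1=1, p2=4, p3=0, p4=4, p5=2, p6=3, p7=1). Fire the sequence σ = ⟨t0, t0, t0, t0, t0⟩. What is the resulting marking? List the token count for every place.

(p0=6, p1=1, p2=4, p3=5, p4=4, p5=2, p6=3, p7=1)

step 1: fire t0:  (p0=1, p1=1, p2=4, p3=0, p4=4, p5=2, p6=3, p7=1) → (p0=2, p1=1, p2=4, p3=1, p4=4, p5=2, p6=3, p7=1)
step 2: fire t0:  (p0=2, p1=1, p2=4, p3=1, p4=4, p5=2, p6=3, p7=1) → (p0=3, p1=1, p2=4, p3=2, p4=4, p5=2, p6=3, p7=1)
step 3: fire t0:  (p0=3, p1=1, p2=4, p3=2, p4=4, p5=2, p6=3, p7=1) → (p0=4, p1=1, p2=4, p3=3, p4=4, p5=2, p6=3, p7=1)
step 4: fire t0:  (p0=4, p1=1, p2=4, p3=3, p4=4, p5=2, p6=3, p7=1) → (p0=5, p1=1, p2=4, p3=4, p4=4, p5=2, p6=3, p7=1)
step 5: fire t0:  (p0=5, p1=1, p2=4, p3=4, p4=4, p5=2, p6=3, p7=1) → (p0=6, p1=1, p2=4, p3=5, p4=4, p5=2, p6=3, p7=1)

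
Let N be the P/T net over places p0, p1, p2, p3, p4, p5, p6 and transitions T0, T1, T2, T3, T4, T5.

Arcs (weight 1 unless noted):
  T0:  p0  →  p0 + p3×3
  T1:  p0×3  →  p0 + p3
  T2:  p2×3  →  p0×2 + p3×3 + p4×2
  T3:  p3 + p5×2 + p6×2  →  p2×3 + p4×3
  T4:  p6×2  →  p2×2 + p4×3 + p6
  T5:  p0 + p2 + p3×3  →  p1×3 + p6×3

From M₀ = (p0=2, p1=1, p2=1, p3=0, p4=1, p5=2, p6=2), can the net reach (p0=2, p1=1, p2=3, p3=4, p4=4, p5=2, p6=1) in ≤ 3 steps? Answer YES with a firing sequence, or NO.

NO — not reachable within 3 firings

depth 0: 1 marking
depth 1: 3 markings reached so far
depth 2: 8 markings reached so far
depth 3: 16 markings reached so far
target is not among the 16 markings reachable within 3 steps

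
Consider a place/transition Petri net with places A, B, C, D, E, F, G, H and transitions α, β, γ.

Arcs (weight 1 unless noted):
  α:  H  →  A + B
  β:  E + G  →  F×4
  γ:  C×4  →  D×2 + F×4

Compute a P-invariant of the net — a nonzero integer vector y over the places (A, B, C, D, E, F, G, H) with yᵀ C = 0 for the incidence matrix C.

y = (A:1, B:-1, C:0, D:0, E:0, F:0, G:0, H:0)

Incidence matrix C (rows=places, cols=transitions):
        α    β    γ
    A   1    0    0
    B   1    0    0
    C   0    0   -4
    D   0    0    2
    E   0   -1    0
    F   0    4    4
    G   0   -1    0
    H  -1    0    0

Candidate y = [1, -1, 0, 0, 0, 0, 0, 0]; check y·C column-wise:
  col α: 1·1 + -1·1 + 0·-1 = 0
  col β: 1·0 + -1·0 + 0·-1 + 0·4 + 0·-1 = 0
  col γ: 1·0 + -1·0 + 0·-4 + 0·2 + 0·4 = 0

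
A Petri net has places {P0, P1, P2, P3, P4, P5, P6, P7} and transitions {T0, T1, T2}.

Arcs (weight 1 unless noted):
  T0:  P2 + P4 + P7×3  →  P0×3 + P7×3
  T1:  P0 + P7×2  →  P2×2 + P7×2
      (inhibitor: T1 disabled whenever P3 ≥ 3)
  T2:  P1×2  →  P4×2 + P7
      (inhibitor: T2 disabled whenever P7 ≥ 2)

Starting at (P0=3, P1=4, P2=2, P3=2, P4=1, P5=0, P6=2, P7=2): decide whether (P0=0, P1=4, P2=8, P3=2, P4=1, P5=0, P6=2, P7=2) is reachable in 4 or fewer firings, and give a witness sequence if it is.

step 1: fire T1:  (P0=3, P1=4, P2=2, P3=2, P4=1, P5=0, P6=2, P7=2) → (P0=2, P1=4, P2=4, P3=2, P4=1, P5=0, P6=2, P7=2)
step 2: fire T1:  (P0=2, P1=4, P2=4, P3=2, P4=1, P5=0, P6=2, P7=2) → (P0=1, P1=4, P2=6, P3=2, P4=1, P5=0, P6=2, P7=2)
step 3: fire T1:  (P0=1, P1=4, P2=6, P3=2, P4=1, P5=0, P6=2, P7=2) → (P0=0, P1=4, P2=8, P3=2, P4=1, P5=0, P6=2, P7=2)

YES — reachable via ⟨T1, T1, T1⟩ (3 firings)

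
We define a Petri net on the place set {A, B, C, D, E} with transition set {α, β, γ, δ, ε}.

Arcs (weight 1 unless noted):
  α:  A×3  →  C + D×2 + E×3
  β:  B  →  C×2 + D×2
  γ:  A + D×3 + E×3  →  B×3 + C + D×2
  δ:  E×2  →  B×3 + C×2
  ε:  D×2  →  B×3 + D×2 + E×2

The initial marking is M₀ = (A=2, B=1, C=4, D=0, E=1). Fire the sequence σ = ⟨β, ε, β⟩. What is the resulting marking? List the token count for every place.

step 1: fire β:  (A=2, B=1, C=4, D=0, E=1) → (A=2, B=0, C=6, D=2, E=1)
step 2: fire ε:  (A=2, B=0, C=6, D=2, E=1) → (A=2, B=3, C=6, D=2, E=3)
step 3: fire β:  (A=2, B=3, C=6, D=2, E=3) → (A=2, B=2, C=8, D=4, E=3)

(A=2, B=2, C=8, D=4, E=3)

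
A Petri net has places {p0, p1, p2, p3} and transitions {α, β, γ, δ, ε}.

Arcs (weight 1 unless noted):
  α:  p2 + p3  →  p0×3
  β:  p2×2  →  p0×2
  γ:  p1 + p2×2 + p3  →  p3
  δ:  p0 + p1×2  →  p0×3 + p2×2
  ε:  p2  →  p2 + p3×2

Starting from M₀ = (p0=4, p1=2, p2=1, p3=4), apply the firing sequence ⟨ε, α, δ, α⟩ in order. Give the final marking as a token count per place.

(p0=12, p1=0, p2=1, p3=4)

step 1: fire ε:  (p0=4, p1=2, p2=1, p3=4) → (p0=4, p1=2, p2=1, p3=6)
step 2: fire α:  (p0=4, p1=2, p2=1, p3=6) → (p0=7, p1=2, p2=0, p3=5)
step 3: fire δ:  (p0=7, p1=2, p2=0, p3=5) → (p0=9, p1=0, p2=2, p3=5)
step 4: fire α:  (p0=9, p1=0, p2=2, p3=5) → (p0=12, p1=0, p2=1, p3=4)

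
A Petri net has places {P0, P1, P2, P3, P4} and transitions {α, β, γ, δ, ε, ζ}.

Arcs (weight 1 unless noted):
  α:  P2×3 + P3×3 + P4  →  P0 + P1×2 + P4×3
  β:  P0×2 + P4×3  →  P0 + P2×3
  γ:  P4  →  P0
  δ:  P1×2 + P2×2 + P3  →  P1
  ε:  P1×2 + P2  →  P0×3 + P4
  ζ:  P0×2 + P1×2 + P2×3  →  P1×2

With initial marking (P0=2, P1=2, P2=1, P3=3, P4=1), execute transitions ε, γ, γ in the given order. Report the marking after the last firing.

step 1: fire ε:  (P0=2, P1=2, P2=1, P3=3, P4=1) → (P0=5, P1=0, P2=0, P3=3, P4=2)
step 2: fire γ:  (P0=5, P1=0, P2=0, P3=3, P4=2) → (P0=6, P1=0, P2=0, P3=3, P4=1)
step 3: fire γ:  (P0=6, P1=0, P2=0, P3=3, P4=1) → (P0=7, P1=0, P2=0, P3=3, P4=0)

(P0=7, P1=0, P2=0, P3=3, P4=0)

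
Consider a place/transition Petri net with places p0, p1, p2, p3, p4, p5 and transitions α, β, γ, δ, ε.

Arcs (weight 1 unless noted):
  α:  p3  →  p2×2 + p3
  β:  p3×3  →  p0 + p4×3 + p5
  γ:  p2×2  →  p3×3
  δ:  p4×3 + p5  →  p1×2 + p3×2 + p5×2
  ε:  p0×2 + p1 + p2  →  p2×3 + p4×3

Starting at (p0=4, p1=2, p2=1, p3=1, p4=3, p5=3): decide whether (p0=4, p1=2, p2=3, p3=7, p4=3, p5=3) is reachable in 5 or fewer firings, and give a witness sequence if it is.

YES — reachable via ⟨α, α, α, γ, γ⟩ (5 firings)

step 1: fire α:  (p0=4, p1=2, p2=1, p3=1, p4=3, p5=3) → (p0=4, p1=2, p2=3, p3=1, p4=3, p5=3)
step 2: fire α:  (p0=4, p1=2, p2=3, p3=1, p4=3, p5=3) → (p0=4, p1=2, p2=5, p3=1, p4=3, p5=3)
step 3: fire α:  (p0=4, p1=2, p2=5, p3=1, p4=3, p5=3) → (p0=4, p1=2, p2=7, p3=1, p4=3, p5=3)
step 4: fire γ:  (p0=4, p1=2, p2=7, p3=1, p4=3, p5=3) → (p0=4, p1=2, p2=5, p3=4, p4=3, p5=3)
step 5: fire γ:  (p0=4, p1=2, p2=5, p3=4, p4=3, p5=3) → (p0=4, p1=2, p2=3, p3=7, p4=3, p5=3)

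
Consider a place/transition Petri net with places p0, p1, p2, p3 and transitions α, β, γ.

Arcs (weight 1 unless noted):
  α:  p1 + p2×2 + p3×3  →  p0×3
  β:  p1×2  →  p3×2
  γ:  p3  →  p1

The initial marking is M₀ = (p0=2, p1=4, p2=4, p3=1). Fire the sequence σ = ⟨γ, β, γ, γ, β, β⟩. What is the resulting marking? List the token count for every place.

(p0=2, p1=1, p2=4, p3=4)

step 1: fire γ:  (p0=2, p1=4, p2=4, p3=1) → (p0=2, p1=5, p2=4, p3=0)
step 2: fire β:  (p0=2, p1=5, p2=4, p3=0) → (p0=2, p1=3, p2=4, p3=2)
step 3: fire γ:  (p0=2, p1=3, p2=4, p3=2) → (p0=2, p1=4, p2=4, p3=1)
step 4: fire γ:  (p0=2, p1=4, p2=4, p3=1) → (p0=2, p1=5, p2=4, p3=0)
step 5: fire β:  (p0=2, p1=5, p2=4, p3=0) → (p0=2, p1=3, p2=4, p3=2)
step 6: fire β:  (p0=2, p1=3, p2=4, p3=2) → (p0=2, p1=1, p2=4, p3=4)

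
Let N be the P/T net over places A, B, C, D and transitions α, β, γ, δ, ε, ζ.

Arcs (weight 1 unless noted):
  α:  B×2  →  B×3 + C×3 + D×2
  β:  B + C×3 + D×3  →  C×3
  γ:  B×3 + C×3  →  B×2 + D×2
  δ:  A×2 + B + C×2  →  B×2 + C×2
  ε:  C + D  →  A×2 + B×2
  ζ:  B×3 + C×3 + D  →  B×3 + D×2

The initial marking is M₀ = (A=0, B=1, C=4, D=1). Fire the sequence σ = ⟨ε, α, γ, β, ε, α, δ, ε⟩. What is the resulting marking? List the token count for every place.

step 1: fire ε:  (A=0, B=1, C=4, D=1) → (A=2, B=3, C=3, D=0)
step 2: fire α:  (A=2, B=3, C=3, D=0) → (A=2, B=4, C=6, D=2)
step 3: fire γ:  (A=2, B=4, C=6, D=2) → (A=2, B=3, C=3, D=4)
step 4: fire β:  (A=2, B=3, C=3, D=4) → (A=2, B=2, C=3, D=1)
step 5: fire ε:  (A=2, B=2, C=3, D=1) → (A=4, B=4, C=2, D=0)
step 6: fire α:  (A=4, B=4, C=2, D=0) → (A=4, B=5, C=5, D=2)
step 7: fire δ:  (A=4, B=5, C=5, D=2) → (A=2, B=6, C=5, D=2)
step 8: fire ε:  (A=2, B=6, C=5, D=2) → (A=4, B=8, C=4, D=1)

(A=4, B=8, C=4, D=1)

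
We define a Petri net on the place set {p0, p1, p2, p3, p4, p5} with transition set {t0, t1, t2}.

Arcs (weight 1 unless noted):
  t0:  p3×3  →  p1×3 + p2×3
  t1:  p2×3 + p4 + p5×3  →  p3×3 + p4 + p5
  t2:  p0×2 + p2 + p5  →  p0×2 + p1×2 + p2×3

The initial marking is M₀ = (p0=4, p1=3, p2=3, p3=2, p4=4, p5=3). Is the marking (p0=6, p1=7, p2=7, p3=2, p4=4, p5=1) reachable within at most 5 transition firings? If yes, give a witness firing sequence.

depth 0: 1 marking
depth 1: 3 markings reached so far
depth 2: 5 markings reached so far
depth 3: 7 markings reached so far
depth 4: 7 markings reached so far
(frontier empty at depth 4; search complete)
target is not among the 7 markings reachable within 5 steps

NO — not reachable within 5 firings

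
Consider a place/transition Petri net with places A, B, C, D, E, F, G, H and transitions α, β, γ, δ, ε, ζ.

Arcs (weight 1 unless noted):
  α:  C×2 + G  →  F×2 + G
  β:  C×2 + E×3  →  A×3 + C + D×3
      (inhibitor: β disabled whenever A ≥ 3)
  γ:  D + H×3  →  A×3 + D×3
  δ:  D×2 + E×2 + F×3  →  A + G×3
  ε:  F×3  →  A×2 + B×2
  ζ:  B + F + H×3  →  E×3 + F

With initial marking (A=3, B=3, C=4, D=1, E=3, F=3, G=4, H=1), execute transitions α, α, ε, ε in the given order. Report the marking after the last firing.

(A=7, B=7, C=0, D=1, E=3, F=1, G=4, H=1)

step 1: fire α:  (A=3, B=3, C=4, D=1, E=3, F=3, G=4, H=1) → (A=3, B=3, C=2, D=1, E=3, F=5, G=4, H=1)
step 2: fire α:  (A=3, B=3, C=2, D=1, E=3, F=5, G=4, H=1) → (A=3, B=3, C=0, D=1, E=3, F=7, G=4, H=1)
step 3: fire ε:  (A=3, B=3, C=0, D=1, E=3, F=7, G=4, H=1) → (A=5, B=5, C=0, D=1, E=3, F=4, G=4, H=1)
step 4: fire ε:  (A=5, B=5, C=0, D=1, E=3, F=4, G=4, H=1) → (A=7, B=7, C=0, D=1, E=3, F=1, G=4, H=1)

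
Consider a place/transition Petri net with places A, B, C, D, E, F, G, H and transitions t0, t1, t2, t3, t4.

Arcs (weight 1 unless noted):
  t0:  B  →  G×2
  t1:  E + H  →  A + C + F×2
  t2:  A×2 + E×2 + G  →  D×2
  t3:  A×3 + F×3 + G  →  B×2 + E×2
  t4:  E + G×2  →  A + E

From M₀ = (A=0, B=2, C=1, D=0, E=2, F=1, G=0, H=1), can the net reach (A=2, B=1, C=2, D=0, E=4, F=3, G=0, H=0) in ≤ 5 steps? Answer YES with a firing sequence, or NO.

NO — not reachable within 5 firings

depth 0: 1 marking
depth 1: 3 markings reached so far
depth 2: 6 markings reached so far
depth 3: 9 markings reached so far
depth 4: 11 markings reached so far
depth 5: 12 markings reached so far
target is not among the 12 markings reachable within 5 steps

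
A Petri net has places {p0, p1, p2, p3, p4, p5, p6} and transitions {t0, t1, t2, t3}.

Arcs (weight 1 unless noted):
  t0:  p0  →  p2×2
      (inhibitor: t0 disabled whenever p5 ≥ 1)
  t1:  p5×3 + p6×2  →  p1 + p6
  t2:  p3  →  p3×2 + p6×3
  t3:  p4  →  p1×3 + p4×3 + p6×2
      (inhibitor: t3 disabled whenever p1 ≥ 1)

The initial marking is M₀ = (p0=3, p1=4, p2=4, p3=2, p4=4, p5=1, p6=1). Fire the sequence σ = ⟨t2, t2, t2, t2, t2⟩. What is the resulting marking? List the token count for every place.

(p0=3, p1=4, p2=4, p3=7, p4=4, p5=1, p6=16)

step 1: fire t2:  (p0=3, p1=4, p2=4, p3=2, p4=4, p5=1, p6=1) → (p0=3, p1=4, p2=4, p3=3, p4=4, p5=1, p6=4)
step 2: fire t2:  (p0=3, p1=4, p2=4, p3=3, p4=4, p5=1, p6=4) → (p0=3, p1=4, p2=4, p3=4, p4=4, p5=1, p6=7)
step 3: fire t2:  (p0=3, p1=4, p2=4, p3=4, p4=4, p5=1, p6=7) → (p0=3, p1=4, p2=4, p3=5, p4=4, p5=1, p6=10)
step 4: fire t2:  (p0=3, p1=4, p2=4, p3=5, p4=4, p5=1, p6=10) → (p0=3, p1=4, p2=4, p3=6, p4=4, p5=1, p6=13)
step 5: fire t2:  (p0=3, p1=4, p2=4, p3=6, p4=4, p5=1, p6=13) → (p0=3, p1=4, p2=4, p3=7, p4=4, p5=1, p6=16)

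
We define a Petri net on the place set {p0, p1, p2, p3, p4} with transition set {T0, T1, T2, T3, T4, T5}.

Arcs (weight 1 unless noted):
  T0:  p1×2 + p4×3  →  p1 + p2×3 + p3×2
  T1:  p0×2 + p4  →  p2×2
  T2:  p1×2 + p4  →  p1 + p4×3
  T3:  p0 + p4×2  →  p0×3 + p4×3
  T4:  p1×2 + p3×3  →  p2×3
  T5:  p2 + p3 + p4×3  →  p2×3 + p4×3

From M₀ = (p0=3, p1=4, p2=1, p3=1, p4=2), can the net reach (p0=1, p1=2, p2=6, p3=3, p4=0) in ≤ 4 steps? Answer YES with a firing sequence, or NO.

step 1: fire T1:  (p0=3, p1=4, p2=1, p3=1, p4=2) → (p0=1, p1=4, p2=3, p3=1, p4=1)
step 2: fire T2:  (p0=1, p1=4, p2=3, p3=1, p4=1) → (p0=1, p1=3, p2=3, p3=1, p4=3)
step 3: fire T0:  (p0=1, p1=3, p2=3, p3=1, p4=3) → (p0=1, p1=2, p2=6, p3=3, p4=0)

YES — reachable via ⟨T1, T2, T0⟩ (3 firings)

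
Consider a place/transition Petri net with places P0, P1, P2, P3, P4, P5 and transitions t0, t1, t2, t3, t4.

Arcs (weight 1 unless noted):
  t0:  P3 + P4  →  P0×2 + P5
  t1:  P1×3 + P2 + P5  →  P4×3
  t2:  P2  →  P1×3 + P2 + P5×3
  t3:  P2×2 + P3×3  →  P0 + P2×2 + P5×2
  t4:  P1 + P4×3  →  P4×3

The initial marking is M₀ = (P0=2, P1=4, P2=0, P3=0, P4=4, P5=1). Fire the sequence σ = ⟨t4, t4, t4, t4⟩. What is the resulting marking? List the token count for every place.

(P0=2, P1=0, P2=0, P3=0, P4=4, P5=1)

step 1: fire t4:  (P0=2, P1=4, P2=0, P3=0, P4=4, P5=1) → (P0=2, P1=3, P2=0, P3=0, P4=4, P5=1)
step 2: fire t4:  (P0=2, P1=3, P2=0, P3=0, P4=4, P5=1) → (P0=2, P1=2, P2=0, P3=0, P4=4, P5=1)
step 3: fire t4:  (P0=2, P1=2, P2=0, P3=0, P4=4, P5=1) → (P0=2, P1=1, P2=0, P3=0, P4=4, P5=1)
step 4: fire t4:  (P0=2, P1=1, P2=0, P3=0, P4=4, P5=1) → (P0=2, P1=0, P2=0, P3=0, P4=4, P5=1)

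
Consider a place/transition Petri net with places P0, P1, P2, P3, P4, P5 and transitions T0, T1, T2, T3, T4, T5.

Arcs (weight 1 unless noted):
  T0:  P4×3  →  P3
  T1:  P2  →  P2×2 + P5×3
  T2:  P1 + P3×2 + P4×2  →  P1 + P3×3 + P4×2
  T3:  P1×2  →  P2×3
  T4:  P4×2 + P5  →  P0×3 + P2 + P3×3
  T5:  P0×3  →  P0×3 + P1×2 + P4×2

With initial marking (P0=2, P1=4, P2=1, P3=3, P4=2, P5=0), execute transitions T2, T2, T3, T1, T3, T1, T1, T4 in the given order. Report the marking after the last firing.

step 1: fire T2:  (P0=2, P1=4, P2=1, P3=3, P4=2, P5=0) → (P0=2, P1=4, P2=1, P3=4, P4=2, P5=0)
step 2: fire T2:  (P0=2, P1=4, P2=1, P3=4, P4=2, P5=0) → (P0=2, P1=4, P2=1, P3=5, P4=2, P5=0)
step 3: fire T3:  (P0=2, P1=4, P2=1, P3=5, P4=2, P5=0) → (P0=2, P1=2, P2=4, P3=5, P4=2, P5=0)
step 4: fire T1:  (P0=2, P1=2, P2=4, P3=5, P4=2, P5=0) → (P0=2, P1=2, P2=5, P3=5, P4=2, P5=3)
step 5: fire T3:  (P0=2, P1=2, P2=5, P3=5, P4=2, P5=3) → (P0=2, P1=0, P2=8, P3=5, P4=2, P5=3)
step 6: fire T1:  (P0=2, P1=0, P2=8, P3=5, P4=2, P5=3) → (P0=2, P1=0, P2=9, P3=5, P4=2, P5=6)
step 7: fire T1:  (P0=2, P1=0, P2=9, P3=5, P4=2, P5=6) → (P0=2, P1=0, P2=10, P3=5, P4=2, P5=9)
step 8: fire T4:  (P0=2, P1=0, P2=10, P3=5, P4=2, P5=9) → (P0=5, P1=0, P2=11, P3=8, P4=0, P5=8)

(P0=5, P1=0, P2=11, P3=8, P4=0, P5=8)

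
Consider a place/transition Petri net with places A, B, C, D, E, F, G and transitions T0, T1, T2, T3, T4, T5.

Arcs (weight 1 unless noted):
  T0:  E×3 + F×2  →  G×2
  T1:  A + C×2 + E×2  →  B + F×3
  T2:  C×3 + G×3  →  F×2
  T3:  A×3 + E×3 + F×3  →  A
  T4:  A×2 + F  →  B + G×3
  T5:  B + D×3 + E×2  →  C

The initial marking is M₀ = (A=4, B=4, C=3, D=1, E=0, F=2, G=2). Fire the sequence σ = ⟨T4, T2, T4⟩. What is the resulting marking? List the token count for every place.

(A=0, B=6, C=0, D=1, E=0, F=2, G=5)

step 1: fire T4:  (A=4, B=4, C=3, D=1, E=0, F=2, G=2) → (A=2, B=5, C=3, D=1, E=0, F=1, G=5)
step 2: fire T2:  (A=2, B=5, C=3, D=1, E=0, F=1, G=5) → (A=2, B=5, C=0, D=1, E=0, F=3, G=2)
step 3: fire T4:  (A=2, B=5, C=0, D=1, E=0, F=3, G=2) → (A=0, B=6, C=0, D=1, E=0, F=2, G=5)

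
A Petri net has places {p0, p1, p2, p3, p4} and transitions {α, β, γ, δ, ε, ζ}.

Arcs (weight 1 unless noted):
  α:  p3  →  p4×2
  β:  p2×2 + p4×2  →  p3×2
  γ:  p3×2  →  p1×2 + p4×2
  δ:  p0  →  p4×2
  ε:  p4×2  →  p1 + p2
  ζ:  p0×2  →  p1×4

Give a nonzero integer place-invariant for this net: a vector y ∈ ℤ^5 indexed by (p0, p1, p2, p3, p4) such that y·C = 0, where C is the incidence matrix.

Incidence matrix C (rows=places, cols=transitions):
        α    β    γ    δ    ε    ζ
   p0   0    0    0   -1    0   -2
   p1   0    0    2    0    1    4
   p2   0   -2    0    0    1    0
   p3  -1    2   -2    0    0    0
   p4   2   -2    2    2   -2    0

Candidate y = [2, 1, 1, 2, 1]; check y·C column-wise:
  col α: 2·0 + 1·0 + 1·0 + 2·-1 + 1·2 = 0
  col β: 2·0 + 1·0 + 1·-2 + 2·2 + 1·-2 = 0
  col γ: 2·0 + 1·2 + 1·0 + 2·-2 + 1·2 = 0
  col δ: 2·-1 + 1·0 + 1·0 + 2·0 + 1·2 = 0
  col ε: 2·0 + 1·1 + 1·1 + 2·0 + 1·-2 = 0
  col ζ: 2·-2 + 1·4 + 1·0 + 2·0 + 1·0 = 0

y = (p0:2, p1:1, p2:1, p3:2, p4:1)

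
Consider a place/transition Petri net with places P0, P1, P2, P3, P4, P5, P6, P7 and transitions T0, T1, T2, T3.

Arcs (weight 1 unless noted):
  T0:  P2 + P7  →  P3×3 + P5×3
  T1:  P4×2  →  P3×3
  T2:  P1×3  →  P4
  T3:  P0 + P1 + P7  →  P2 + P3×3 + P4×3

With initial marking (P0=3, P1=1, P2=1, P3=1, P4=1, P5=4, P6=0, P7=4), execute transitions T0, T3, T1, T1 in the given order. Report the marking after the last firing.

step 1: fire T0:  (P0=3, P1=1, P2=1, P3=1, P4=1, P5=4, P6=0, P7=4) → (P0=3, P1=1, P2=0, P3=4, P4=1, P5=7, P6=0, P7=3)
step 2: fire T3:  (P0=3, P1=1, P2=0, P3=4, P4=1, P5=7, P6=0, P7=3) → (P0=2, P1=0, P2=1, P3=7, P4=4, P5=7, P6=0, P7=2)
step 3: fire T1:  (P0=2, P1=0, P2=1, P3=7, P4=4, P5=7, P6=0, P7=2) → (P0=2, P1=0, P2=1, P3=10, P4=2, P5=7, P6=0, P7=2)
step 4: fire T1:  (P0=2, P1=0, P2=1, P3=10, P4=2, P5=7, P6=0, P7=2) → (P0=2, P1=0, P2=1, P3=13, P4=0, P5=7, P6=0, P7=2)

(P0=2, P1=0, P2=1, P3=13, P4=0, P5=7, P6=0, P7=2)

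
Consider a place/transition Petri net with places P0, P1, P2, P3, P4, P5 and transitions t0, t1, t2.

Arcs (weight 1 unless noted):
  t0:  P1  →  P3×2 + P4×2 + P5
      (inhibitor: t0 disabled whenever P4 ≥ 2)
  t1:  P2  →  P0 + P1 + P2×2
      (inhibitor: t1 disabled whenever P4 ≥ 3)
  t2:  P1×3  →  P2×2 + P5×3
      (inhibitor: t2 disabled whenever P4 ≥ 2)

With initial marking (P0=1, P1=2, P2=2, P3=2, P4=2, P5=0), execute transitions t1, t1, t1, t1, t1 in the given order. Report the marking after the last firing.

step 1: fire t1:  (P0=1, P1=2, P2=2, P3=2, P4=2, P5=0) → (P0=2, P1=3, P2=3, P3=2, P4=2, P5=0)
step 2: fire t1:  (P0=2, P1=3, P2=3, P3=2, P4=2, P5=0) → (P0=3, P1=4, P2=4, P3=2, P4=2, P5=0)
step 3: fire t1:  (P0=3, P1=4, P2=4, P3=2, P4=2, P5=0) → (P0=4, P1=5, P2=5, P3=2, P4=2, P5=0)
step 4: fire t1:  (P0=4, P1=5, P2=5, P3=2, P4=2, P5=0) → (P0=5, P1=6, P2=6, P3=2, P4=2, P5=0)
step 5: fire t1:  (P0=5, P1=6, P2=6, P3=2, P4=2, P5=0) → (P0=6, P1=7, P2=7, P3=2, P4=2, P5=0)

(P0=6, P1=7, P2=7, P3=2, P4=2, P5=0)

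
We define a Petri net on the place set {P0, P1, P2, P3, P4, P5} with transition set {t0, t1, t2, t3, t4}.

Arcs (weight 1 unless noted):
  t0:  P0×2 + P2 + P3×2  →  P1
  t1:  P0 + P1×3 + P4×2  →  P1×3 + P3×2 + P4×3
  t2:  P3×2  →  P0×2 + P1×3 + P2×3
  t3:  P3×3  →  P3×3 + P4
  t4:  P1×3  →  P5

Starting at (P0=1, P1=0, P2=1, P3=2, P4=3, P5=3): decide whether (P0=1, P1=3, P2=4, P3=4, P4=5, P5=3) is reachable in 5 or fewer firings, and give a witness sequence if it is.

step 1: fire t2:  (P0=1, P1=0, P2=1, P3=2, P4=3, P5=3) → (P0=3, P1=3, P2=4, P3=0, P4=3, P5=3)
step 2: fire t1:  (P0=3, P1=3, P2=4, P3=0, P4=3, P5=3) → (P0=2, P1=3, P2=4, P3=2, P4=4, P5=3)
step 3: fire t1:  (P0=2, P1=3, P2=4, P3=2, P4=4, P5=3) → (P0=1, P1=3, P2=4, P3=4, P4=5, P5=3)

YES — reachable via ⟨t2, t1, t1⟩ (3 firings)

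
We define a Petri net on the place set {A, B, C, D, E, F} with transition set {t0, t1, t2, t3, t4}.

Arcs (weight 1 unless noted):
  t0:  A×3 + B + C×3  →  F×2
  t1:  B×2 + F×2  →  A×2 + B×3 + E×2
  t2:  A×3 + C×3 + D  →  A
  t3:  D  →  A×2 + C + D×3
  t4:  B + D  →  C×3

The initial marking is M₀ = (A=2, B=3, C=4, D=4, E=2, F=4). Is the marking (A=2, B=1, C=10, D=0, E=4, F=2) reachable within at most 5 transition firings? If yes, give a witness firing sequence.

step 1: fire t1:  (A=2, B=3, C=4, D=4, E=2, F=4) → (A=4, B=4, C=4, D=4, E=4, F=2)
step 2: fire t2:  (A=4, B=4, C=4, D=4, E=4, F=2) → (A=2, B=4, C=1, D=3, E=4, F=2)
step 3: fire t4:  (A=2, B=4, C=1, D=3, E=4, F=2) → (A=2, B=3, C=4, D=2, E=4, F=2)
step 4: fire t4:  (A=2, B=3, C=4, D=2, E=4, F=2) → (A=2, B=2, C=7, D=1, E=4, F=2)
step 5: fire t4:  (A=2, B=2, C=7, D=1, E=4, F=2) → (A=2, B=1, C=10, D=0, E=4, F=2)

YES — reachable via ⟨t1, t2, t4, t4, t4⟩ (5 firings)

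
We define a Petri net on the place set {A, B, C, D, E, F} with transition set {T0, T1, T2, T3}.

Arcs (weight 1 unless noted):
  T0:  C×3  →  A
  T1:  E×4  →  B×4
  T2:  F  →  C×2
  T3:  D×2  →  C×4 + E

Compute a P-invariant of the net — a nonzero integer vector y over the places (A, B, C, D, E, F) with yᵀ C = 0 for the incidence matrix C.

y = (A:0, B:2, C:0, D:1, E:2, F:0)

Incidence matrix C (rows=places, cols=transitions):
       T0   T1   T2   T3
    A   1    0    0    0
    B   0    4    0    0
    C  -3    0    2    4
    D   0    0    0   -2
    E   0   -4    0    1
    F   0    0   -1    0

Candidate y = [0, 2, 0, 1, 2, 0]; check y·C column-wise:
  col T0: 0·1 + 2·0 + 0·-3 + 1·0 + 2·0 = 0
  col T1: 2·4 + 1·0 + 2·-4 = 0
  col T2: 2·0 + 0·2 + 1·0 + 2·0 + 0·-1 = 0
  col T3: 2·0 + 0·4 + 1·-2 + 2·1 = 0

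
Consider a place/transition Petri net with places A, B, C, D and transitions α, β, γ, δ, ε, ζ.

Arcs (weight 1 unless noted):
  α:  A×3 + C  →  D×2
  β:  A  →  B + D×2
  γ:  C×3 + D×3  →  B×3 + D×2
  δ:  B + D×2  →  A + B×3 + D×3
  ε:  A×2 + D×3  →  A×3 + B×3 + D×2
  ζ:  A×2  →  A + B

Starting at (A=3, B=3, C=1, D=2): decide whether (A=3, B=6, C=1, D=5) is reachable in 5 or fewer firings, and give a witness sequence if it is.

YES — reachable via ⟨β, δ⟩ (2 firings)

step 1: fire β:  (A=3, B=3, C=1, D=2) → (A=2, B=4, C=1, D=4)
step 2: fire δ:  (A=2, B=4, C=1, D=4) → (A=3, B=6, C=1, D=5)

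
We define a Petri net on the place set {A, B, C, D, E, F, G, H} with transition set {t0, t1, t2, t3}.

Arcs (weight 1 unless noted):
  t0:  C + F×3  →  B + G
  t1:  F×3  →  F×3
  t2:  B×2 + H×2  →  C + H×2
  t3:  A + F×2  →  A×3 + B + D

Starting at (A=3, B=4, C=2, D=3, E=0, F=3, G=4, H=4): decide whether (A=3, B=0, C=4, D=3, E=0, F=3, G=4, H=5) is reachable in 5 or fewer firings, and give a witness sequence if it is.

depth 0: 1 marking
depth 1: 4 markings reached so far
depth 2: 7 markings reached so far
depth 3: 9 markings reached so far
depth 4: 9 markings reached so far
(frontier empty at depth 4; search complete)
target is not among the 9 markings reachable within 5 steps

NO — not reachable within 5 firings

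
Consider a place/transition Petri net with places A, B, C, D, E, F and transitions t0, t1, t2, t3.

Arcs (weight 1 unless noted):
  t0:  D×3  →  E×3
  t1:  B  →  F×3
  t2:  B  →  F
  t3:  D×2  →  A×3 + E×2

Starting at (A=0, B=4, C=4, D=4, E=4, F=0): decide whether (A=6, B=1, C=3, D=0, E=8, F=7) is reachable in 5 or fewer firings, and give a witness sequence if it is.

depth 0: 1 marking
depth 1: 5 markings reached so far
depth 2: 13 markings reached so far
depth 3: 25 markings reached so far
depth 4: 41 markings reached so far
depth 5: 55 markings reached so far
target is not among the 55 markings reachable within 5 steps

NO — not reachable within 5 firings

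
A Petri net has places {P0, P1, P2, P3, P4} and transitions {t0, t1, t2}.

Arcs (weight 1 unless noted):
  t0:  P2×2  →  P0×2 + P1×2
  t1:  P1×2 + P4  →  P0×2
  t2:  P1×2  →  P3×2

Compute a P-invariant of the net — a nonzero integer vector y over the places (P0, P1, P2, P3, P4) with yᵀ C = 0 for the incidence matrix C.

Incidence matrix C (rows=places, cols=transitions):
       t0   t1   t2
   P0   2    2    0
   P1   2   -2   -2
   P2  -2    0    0
   P3   0    0    2
   P4   0   -1    0

Candidate y = [1, 1, 2, 1, 0]; check y·C column-wise:
  col t0: 1·2 + 1·2 + 2·-2 + 1·0 = 0
  col t1: 1·2 + 1·-2 + 2·0 + 1·0 + 0·-1 = 0
  col t2: 1·0 + 1·-2 + 2·0 + 1·2 = 0

y = (P0:1, P1:1, P2:2, P3:1, P4:0)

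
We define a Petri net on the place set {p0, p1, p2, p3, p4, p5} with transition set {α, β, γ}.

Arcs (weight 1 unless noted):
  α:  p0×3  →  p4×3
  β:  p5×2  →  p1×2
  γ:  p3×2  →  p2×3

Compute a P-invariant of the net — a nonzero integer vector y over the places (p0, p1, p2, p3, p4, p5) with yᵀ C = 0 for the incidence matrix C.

Incidence matrix C (rows=places, cols=transitions):
        α    β    γ
   p0  -3    0    0
   p1   0    2    0
   p2   0    0    3
   p3   0    0   -2
   p4   3    0    0
   p5   0   -2    0

Candidate y = [0, 0, 2, 3, 0, 0]; check y·C column-wise:
  col α: 0·-3 + 2·0 + 3·0 + 0·3 = 0
  col β: 0·2 + 2·0 + 3·0 + 0·-2 = 0
  col γ: 2·3 + 3·-2 = 0

y = (p0:0, p1:0, p2:2, p3:3, p4:0, p5:0)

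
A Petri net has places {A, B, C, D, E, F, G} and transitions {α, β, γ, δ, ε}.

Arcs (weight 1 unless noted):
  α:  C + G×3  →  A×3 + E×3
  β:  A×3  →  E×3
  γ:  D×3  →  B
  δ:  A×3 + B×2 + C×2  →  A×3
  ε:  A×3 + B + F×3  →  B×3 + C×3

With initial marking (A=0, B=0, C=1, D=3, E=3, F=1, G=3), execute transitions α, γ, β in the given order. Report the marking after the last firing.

(A=0, B=1, C=0, D=0, E=9, F=1, G=0)

step 1: fire α:  (A=0, B=0, C=1, D=3, E=3, F=1, G=3) → (A=3, B=0, C=0, D=3, E=6, F=1, G=0)
step 2: fire γ:  (A=3, B=0, C=0, D=3, E=6, F=1, G=0) → (A=3, B=1, C=0, D=0, E=6, F=1, G=0)
step 3: fire β:  (A=3, B=1, C=0, D=0, E=6, F=1, G=0) → (A=0, B=1, C=0, D=0, E=9, F=1, G=0)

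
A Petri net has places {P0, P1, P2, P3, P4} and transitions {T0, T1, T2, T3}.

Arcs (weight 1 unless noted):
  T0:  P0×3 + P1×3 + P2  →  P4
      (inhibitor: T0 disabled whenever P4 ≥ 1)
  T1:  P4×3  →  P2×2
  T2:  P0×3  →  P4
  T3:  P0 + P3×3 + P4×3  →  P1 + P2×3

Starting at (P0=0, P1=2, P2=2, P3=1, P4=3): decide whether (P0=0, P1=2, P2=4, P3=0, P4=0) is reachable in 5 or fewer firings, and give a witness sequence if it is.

NO — not reachable within 5 firings

depth 0: 1 marking
depth 1: 2 markings reached so far
depth 2: 2 markings reached so far
(frontier empty at depth 2; search complete)
target is not among the 2 markings reachable within 5 steps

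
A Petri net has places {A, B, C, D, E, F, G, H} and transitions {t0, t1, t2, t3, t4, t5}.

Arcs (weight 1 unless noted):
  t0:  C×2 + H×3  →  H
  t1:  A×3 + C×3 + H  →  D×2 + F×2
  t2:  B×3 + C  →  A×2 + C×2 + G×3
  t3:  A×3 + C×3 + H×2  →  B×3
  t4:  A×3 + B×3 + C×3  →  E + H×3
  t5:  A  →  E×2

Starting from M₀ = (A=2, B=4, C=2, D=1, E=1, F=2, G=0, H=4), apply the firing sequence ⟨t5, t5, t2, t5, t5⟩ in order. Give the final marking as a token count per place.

step 1: fire t5:  (A=2, B=4, C=2, D=1, E=1, F=2, G=0, H=4) → (A=1, B=4, C=2, D=1, E=3, F=2, G=0, H=4)
step 2: fire t5:  (A=1, B=4, C=2, D=1, E=3, F=2, G=0, H=4) → (A=0, B=4, C=2, D=1, E=5, F=2, G=0, H=4)
step 3: fire t2:  (A=0, B=4, C=2, D=1, E=5, F=2, G=0, H=4) → (A=2, B=1, C=3, D=1, E=5, F=2, G=3, H=4)
step 4: fire t5:  (A=2, B=1, C=3, D=1, E=5, F=2, G=3, H=4) → (A=1, B=1, C=3, D=1, E=7, F=2, G=3, H=4)
step 5: fire t5:  (A=1, B=1, C=3, D=1, E=7, F=2, G=3, H=4) → (A=0, B=1, C=3, D=1, E=9, F=2, G=3, H=4)

(A=0, B=1, C=3, D=1, E=9, F=2, G=3, H=4)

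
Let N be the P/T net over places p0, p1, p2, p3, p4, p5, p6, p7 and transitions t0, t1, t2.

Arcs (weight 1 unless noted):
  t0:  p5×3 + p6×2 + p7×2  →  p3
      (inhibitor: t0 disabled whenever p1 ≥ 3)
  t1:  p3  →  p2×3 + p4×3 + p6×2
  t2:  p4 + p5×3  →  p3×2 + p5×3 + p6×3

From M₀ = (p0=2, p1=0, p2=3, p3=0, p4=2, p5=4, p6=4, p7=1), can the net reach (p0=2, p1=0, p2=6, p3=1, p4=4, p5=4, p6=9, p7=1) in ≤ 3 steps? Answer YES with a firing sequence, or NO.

YES — reachable via ⟨t2, t1⟩ (2 firings)

step 1: fire t2:  (p0=2, p1=0, p2=3, p3=0, p4=2, p5=4, p6=4, p7=1) → (p0=2, p1=0, p2=3, p3=2, p4=1, p5=4, p6=7, p7=1)
step 2: fire t1:  (p0=2, p1=0, p2=3, p3=2, p4=1, p5=4, p6=7, p7=1) → (p0=2, p1=0, p2=6, p3=1, p4=4, p5=4, p6=9, p7=1)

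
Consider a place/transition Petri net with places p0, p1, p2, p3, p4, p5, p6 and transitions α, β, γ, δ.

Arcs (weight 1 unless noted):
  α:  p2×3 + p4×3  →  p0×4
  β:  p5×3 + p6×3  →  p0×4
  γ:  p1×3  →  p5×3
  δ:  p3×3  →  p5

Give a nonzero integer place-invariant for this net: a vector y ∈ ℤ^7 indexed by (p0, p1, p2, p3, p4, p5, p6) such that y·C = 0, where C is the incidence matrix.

y = (p0:0, p1:0, p2:1, p3:0, p4:-1, p5:0, p6:0)

Incidence matrix C (rows=places, cols=transitions):
        α    β    γ    δ
   p0   4    4    0    0
   p1   0    0   -3    0
   p2  -3    0    0    0
   p3   0    0    0   -3
   p4  -3    0    0    0
   p5   0   -3    3    1
   p6   0   -3    0    0

Candidate y = [0, 0, 1, 0, -1, 0, 0]; check y·C column-wise:
  col α: 0·4 + 1·-3 + -1·-3 = 0
  col β: 0·4 + 1·0 + -1·0 + 0·-3 + 0·-3 = 0
  col γ: 0·-3 + 1·0 + -1·0 + 0·3 = 0
  col δ: 1·0 + 0·-3 + -1·0 + 0·1 = 0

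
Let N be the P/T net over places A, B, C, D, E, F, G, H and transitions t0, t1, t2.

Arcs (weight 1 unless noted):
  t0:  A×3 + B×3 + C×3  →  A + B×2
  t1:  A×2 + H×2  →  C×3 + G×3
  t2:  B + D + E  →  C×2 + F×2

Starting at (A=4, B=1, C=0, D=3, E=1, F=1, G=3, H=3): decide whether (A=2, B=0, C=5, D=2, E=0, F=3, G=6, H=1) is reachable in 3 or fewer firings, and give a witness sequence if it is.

YES — reachable via ⟨t1, t2⟩ (2 firings)

step 1: fire t1:  (A=4, B=1, C=0, D=3, E=1, F=1, G=3, H=3) → (A=2, B=1, C=3, D=3, E=1, F=1, G=6, H=1)
step 2: fire t2:  (A=2, B=1, C=3, D=3, E=1, F=1, G=6, H=1) → (A=2, B=0, C=5, D=2, E=0, F=3, G=6, H=1)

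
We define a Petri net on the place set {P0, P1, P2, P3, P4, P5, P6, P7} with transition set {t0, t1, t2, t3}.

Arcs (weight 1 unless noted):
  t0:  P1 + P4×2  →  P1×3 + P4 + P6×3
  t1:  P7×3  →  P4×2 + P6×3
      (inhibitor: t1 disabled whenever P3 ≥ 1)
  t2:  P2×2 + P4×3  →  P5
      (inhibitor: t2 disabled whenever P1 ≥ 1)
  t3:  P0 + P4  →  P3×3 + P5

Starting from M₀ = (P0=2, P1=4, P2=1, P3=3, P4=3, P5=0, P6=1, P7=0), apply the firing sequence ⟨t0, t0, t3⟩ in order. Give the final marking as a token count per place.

(P0=1, P1=8, P2=1, P3=6, P4=0, P5=1, P6=7, P7=0)

step 1: fire t0:  (P0=2, P1=4, P2=1, P3=3, P4=3, P5=0, P6=1, P7=0) → (P0=2, P1=6, P2=1, P3=3, P4=2, P5=0, P6=4, P7=0)
step 2: fire t0:  (P0=2, P1=6, P2=1, P3=3, P4=2, P5=0, P6=4, P7=0) → (P0=2, P1=8, P2=1, P3=3, P4=1, P5=0, P6=7, P7=0)
step 3: fire t3:  (P0=2, P1=8, P2=1, P3=3, P4=1, P5=0, P6=7, P7=0) → (P0=1, P1=8, P2=1, P3=6, P4=0, P5=1, P6=7, P7=0)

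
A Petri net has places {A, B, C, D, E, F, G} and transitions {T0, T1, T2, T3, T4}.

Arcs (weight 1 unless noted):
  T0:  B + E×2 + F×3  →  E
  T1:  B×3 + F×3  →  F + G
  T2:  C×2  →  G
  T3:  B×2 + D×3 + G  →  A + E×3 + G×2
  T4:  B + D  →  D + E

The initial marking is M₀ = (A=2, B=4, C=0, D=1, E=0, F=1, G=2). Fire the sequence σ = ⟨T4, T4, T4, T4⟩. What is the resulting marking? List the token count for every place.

(A=2, B=0, C=0, D=1, E=4, F=1, G=2)

step 1: fire T4:  (A=2, B=4, C=0, D=1, E=0, F=1, G=2) → (A=2, B=3, C=0, D=1, E=1, F=1, G=2)
step 2: fire T4:  (A=2, B=3, C=0, D=1, E=1, F=1, G=2) → (A=2, B=2, C=0, D=1, E=2, F=1, G=2)
step 3: fire T4:  (A=2, B=2, C=0, D=1, E=2, F=1, G=2) → (A=2, B=1, C=0, D=1, E=3, F=1, G=2)
step 4: fire T4:  (A=2, B=1, C=0, D=1, E=3, F=1, G=2) → (A=2, B=0, C=0, D=1, E=4, F=1, G=2)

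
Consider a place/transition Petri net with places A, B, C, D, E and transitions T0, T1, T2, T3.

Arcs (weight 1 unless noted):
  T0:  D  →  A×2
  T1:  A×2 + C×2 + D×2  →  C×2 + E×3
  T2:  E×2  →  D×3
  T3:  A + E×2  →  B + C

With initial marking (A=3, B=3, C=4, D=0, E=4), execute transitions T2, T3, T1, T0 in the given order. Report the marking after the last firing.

(A=2, B=4, C=5, D=0, E=3)

step 1: fire T2:  (A=3, B=3, C=4, D=0, E=4) → (A=3, B=3, C=4, D=3, E=2)
step 2: fire T3:  (A=3, B=3, C=4, D=3, E=2) → (A=2, B=4, C=5, D=3, E=0)
step 3: fire T1:  (A=2, B=4, C=5, D=3, E=0) → (A=0, B=4, C=5, D=1, E=3)
step 4: fire T0:  (A=0, B=4, C=5, D=1, E=3) → (A=2, B=4, C=5, D=0, E=3)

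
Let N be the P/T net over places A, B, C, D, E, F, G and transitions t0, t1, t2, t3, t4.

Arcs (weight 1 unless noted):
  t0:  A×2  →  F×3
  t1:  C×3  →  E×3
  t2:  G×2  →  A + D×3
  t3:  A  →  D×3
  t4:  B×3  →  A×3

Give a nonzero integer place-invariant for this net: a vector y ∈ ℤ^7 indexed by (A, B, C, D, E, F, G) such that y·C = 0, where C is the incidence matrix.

y = (A:0, B:0, C:1, D:0, E:1, F:0, G:0)

Incidence matrix C (rows=places, cols=transitions):
       t0   t1   t2   t3   t4
    A  -2    0    1   -1    3
    B   0    0    0    0   -3
    C   0   -3    0    0    0
    D   0    0    3    3    0
    E   0    3    0    0    0
    F   3    0    0    0    0
    G   0    0   -2    0    0

Candidate y = [0, 0, 1, 0, 1, 0, 0]; check y·C column-wise:
  col t0: 0·-2 + 1·0 + 1·0 + 0·3 = 0
  col t1: 1·-3 + 1·3 = 0
  col t2: 0·1 + 1·0 + 0·3 + 1·0 + 0·-2 = 0
  col t3: 0·-1 + 1·0 + 0·3 + 1·0 = 0
  col t4: 0·3 + 0·-3 + 1·0 + 1·0 = 0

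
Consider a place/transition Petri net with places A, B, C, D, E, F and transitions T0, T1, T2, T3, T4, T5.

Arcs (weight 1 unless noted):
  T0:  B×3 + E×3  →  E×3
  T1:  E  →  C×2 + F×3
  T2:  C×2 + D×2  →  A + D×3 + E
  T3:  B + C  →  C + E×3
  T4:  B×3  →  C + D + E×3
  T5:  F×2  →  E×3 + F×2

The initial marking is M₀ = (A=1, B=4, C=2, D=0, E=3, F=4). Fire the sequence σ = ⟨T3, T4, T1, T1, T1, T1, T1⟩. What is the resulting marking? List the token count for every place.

step 1: fire T3:  (A=1, B=4, C=2, D=0, E=3, F=4) → (A=1, B=3, C=2, D=0, E=6, F=4)
step 2: fire T4:  (A=1, B=3, C=2, D=0, E=6, F=4) → (A=1, B=0, C=3, D=1, E=9, F=4)
step 3: fire T1:  (A=1, B=0, C=3, D=1, E=9, F=4) → (A=1, B=0, C=5, D=1, E=8, F=7)
step 4: fire T1:  (A=1, B=0, C=5, D=1, E=8, F=7) → (A=1, B=0, C=7, D=1, E=7, F=10)
step 5: fire T1:  (A=1, B=0, C=7, D=1, E=7, F=10) → (A=1, B=0, C=9, D=1, E=6, F=13)
step 6: fire T1:  (A=1, B=0, C=9, D=1, E=6, F=13) → (A=1, B=0, C=11, D=1, E=5, F=16)
step 7: fire T1:  (A=1, B=0, C=11, D=1, E=5, F=16) → (A=1, B=0, C=13, D=1, E=4, F=19)

(A=1, B=0, C=13, D=1, E=4, F=19)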